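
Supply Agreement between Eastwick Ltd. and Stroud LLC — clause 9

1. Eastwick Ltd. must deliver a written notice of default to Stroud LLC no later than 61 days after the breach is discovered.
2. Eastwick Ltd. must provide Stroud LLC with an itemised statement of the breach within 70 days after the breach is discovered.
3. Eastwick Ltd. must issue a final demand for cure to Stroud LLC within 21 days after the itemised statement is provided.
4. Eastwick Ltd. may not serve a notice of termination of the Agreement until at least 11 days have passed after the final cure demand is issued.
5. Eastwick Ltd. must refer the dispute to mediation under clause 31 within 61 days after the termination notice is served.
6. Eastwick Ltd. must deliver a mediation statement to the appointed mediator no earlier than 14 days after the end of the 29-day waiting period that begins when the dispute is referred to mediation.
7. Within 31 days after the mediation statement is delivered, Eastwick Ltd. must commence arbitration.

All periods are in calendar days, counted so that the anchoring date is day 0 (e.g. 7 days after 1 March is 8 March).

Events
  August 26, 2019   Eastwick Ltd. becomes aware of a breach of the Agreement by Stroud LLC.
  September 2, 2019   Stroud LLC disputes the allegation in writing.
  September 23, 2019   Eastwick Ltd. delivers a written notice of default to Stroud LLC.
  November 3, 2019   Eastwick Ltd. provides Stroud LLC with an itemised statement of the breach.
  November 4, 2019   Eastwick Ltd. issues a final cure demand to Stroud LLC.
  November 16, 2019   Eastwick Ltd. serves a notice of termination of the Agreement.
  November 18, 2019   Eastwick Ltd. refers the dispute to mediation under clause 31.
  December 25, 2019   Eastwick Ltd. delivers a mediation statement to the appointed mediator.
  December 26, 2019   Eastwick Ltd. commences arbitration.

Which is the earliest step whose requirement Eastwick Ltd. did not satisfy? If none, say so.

(1) due by August 26, 2019 + 61 days = October 26, 2019; completed September 23, 2019, before the deadline.
(2) due by August 26, 2019 + 70 days = November 4, 2019; November 3, 2019 is within that limit.
(3) due by November 3, 2019 + 21 days = November 24, 2019; completed November 4, 2019, before the deadline.
(4) permitted from November 4, 2019 + 11 days = November 15, 2019 onward; done November 16, 2019 — permitted.
(5) due by November 16, 2019 + 61 days = January 16, 2020; November 18, 2019 is within that limit.
(6) permitted from December 17, 2019 + 14 days = December 31, 2019 onward; done December 25, 2019 — 6 days too early.

Step 6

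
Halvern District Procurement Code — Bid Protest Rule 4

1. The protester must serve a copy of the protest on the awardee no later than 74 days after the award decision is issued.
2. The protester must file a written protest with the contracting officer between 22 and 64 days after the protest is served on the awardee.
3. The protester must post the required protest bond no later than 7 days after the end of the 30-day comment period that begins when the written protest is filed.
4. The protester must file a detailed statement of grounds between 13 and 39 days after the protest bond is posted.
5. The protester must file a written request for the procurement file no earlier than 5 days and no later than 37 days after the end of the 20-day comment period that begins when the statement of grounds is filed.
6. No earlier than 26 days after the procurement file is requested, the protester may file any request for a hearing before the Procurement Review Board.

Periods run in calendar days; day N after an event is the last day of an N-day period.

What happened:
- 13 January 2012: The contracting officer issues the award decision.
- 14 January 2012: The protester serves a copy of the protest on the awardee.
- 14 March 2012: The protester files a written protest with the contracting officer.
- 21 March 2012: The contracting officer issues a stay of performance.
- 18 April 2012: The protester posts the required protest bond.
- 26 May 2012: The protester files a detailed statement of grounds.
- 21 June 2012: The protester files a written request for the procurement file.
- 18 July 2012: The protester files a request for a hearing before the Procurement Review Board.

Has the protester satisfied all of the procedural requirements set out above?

Step 1 — counting 74 days from 13 January 2012 (when the award decision is issued) gives a deadline of 27 March 2012; 14 January 2012 is within that limit.
Step 2 — 22 and 64 days from 14 January 2012 (when the protest is served on the awardee) are 5 February 2012 and 18 March 2012 respectively; 14 March 2012 falls inside that range.
Step 3 — counting 7 days from 13 April 2012 (end of the 30-day comment period, which began when the written protest is filed on 14 March 2012) gives a deadline of 20 April 2012; 18 April 2012 is within that limit.
Step 4 — 13 and 39 days from 18 April 2012 (when the protest bond is posted) are 1 May 2012 and 27 May 2012 respectively; 26 May 2012 falls inside that range.
Step 5 — 5 and 37 days from 15 June 2012 (end of the 20-day comment period, which began when the statement of grounds is filed on 26 May 2012) are 20 June 2012 and 22 July 2012 respectively; 21 June 2012 falls inside that range.
Step 6 — must wait 26 days from 21 June 2012 (when the procurement file is requested), so not before 17 July 2012; 18 July 2012 is on or after that date.

Yes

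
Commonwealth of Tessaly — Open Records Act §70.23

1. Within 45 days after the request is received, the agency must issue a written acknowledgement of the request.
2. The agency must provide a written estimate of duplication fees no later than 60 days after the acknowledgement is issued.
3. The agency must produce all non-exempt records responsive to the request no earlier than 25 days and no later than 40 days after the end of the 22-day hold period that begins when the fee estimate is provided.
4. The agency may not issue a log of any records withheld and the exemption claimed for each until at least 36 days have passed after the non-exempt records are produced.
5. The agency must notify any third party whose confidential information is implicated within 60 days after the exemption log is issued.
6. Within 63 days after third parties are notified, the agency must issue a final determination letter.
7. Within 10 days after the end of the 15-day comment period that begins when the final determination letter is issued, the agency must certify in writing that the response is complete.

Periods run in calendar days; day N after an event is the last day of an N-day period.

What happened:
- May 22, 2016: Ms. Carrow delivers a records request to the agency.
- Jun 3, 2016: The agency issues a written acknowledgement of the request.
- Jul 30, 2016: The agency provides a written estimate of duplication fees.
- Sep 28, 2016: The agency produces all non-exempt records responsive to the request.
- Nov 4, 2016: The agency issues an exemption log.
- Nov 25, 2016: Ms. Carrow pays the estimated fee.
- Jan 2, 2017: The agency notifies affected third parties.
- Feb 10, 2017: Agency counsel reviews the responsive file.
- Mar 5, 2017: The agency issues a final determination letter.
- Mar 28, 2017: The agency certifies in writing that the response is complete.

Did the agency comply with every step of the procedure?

Step 1: 45 days after May 22, 2016 (when the request is received) is Jul 6, 2016; done Jun 3, 2016 — timely.
Step 2: 60 days after Jun 3, 2016 (when the acknowledgement is issued) is Aug 2, 2016; Jul 30, 2016 is within that limit.
Step 3: the window is 25–40 days after Aug 21, 2016 (end of the 22-day hold period, which began when the fee estimate is provided on Jul 30, 2016), so Sep 15, 2016 through Sep 30, 2016; done Sep 28, 2016, which is between those dates.
Step 4: the earliest permitted date is 36 days after Sep 28, 2016 (when the non-exempt records are produced), i.e. Nov 3, 2016; Nov 4, 2016 is on or after that date.
Step 5: 60 days after Nov 4, 2016 (when the exemption log is issued) is Jan 3, 2017; done Jan 2, 2017 — timely.
Step 6: 63 days after Jan 2, 2017 (when third parties are notified) is Mar 6, 2017; Mar 5, 2017 is within that limit.
Step 7: 10 days after Mar 20, 2017 (end of the 15-day comment period, which began when the final determination letter is issued on Mar 5, 2017) is Mar 30, 2017; Mar 28, 2017 is within that limit.

Yes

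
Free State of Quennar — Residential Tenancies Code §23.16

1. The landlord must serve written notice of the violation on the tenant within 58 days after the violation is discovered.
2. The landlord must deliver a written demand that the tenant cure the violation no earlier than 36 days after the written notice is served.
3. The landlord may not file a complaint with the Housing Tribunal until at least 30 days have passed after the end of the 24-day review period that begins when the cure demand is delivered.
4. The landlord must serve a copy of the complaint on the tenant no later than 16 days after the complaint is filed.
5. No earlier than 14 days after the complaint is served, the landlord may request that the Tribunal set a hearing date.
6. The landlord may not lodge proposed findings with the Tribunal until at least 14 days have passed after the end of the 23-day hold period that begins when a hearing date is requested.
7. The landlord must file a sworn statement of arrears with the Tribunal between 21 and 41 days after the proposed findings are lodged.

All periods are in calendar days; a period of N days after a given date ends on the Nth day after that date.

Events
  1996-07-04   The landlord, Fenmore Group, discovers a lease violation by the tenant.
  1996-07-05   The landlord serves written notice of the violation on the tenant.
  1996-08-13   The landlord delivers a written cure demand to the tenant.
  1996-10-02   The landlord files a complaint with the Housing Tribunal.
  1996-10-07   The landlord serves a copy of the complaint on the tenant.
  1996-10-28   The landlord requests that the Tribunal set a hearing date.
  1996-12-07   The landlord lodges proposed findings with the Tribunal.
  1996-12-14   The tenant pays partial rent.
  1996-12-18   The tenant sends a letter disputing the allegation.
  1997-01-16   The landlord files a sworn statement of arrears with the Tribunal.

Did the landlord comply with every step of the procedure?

(1) due by 1996-07-04 + 58 days = 1996-08-31; 1996-07-05 is within that limit.
(2) permitted from 1996-07-05 + 36 days = 1996-08-10 onward; done 1996-08-13 — permitted.
(3) permitted from 1996-09-06 + 30 days = 1996-10-06 onward; acted on 1996-10-02, 4 days prematurely.
The analysis stops there.

No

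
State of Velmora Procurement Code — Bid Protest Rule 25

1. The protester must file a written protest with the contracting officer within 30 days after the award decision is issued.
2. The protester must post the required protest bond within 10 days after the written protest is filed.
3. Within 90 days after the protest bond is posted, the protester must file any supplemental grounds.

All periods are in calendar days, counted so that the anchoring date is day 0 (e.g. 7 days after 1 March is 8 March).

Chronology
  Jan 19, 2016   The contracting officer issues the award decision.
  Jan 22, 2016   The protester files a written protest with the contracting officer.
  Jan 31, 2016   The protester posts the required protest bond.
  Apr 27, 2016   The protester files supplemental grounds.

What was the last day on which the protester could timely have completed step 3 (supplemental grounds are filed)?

Step 3 runs from Jan 31, 2016, when the protest bond is posted. 90 days after Jan 31, 2016 is Apr 30, 2016.

Apr 30, 2016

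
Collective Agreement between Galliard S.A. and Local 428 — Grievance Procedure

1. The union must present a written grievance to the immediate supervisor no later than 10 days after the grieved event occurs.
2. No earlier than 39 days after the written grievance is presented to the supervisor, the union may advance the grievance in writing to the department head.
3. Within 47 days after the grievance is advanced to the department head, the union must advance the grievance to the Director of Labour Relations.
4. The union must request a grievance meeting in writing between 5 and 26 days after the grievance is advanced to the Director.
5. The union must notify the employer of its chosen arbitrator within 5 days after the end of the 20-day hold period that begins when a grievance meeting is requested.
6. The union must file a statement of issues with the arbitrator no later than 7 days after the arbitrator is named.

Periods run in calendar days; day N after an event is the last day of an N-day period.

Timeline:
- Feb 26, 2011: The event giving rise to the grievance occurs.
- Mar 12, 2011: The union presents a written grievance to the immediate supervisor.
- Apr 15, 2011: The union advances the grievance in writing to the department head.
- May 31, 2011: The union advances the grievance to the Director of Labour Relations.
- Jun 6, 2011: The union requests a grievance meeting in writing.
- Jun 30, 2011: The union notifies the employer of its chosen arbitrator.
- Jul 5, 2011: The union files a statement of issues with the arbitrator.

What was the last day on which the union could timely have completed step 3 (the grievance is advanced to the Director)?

Step 3 runs from Apr 15, 2011, when the grievance is advanced to the department head. 47 days after Apr 15, 2011 is Jun 1, 2011.

Jun 1, 2011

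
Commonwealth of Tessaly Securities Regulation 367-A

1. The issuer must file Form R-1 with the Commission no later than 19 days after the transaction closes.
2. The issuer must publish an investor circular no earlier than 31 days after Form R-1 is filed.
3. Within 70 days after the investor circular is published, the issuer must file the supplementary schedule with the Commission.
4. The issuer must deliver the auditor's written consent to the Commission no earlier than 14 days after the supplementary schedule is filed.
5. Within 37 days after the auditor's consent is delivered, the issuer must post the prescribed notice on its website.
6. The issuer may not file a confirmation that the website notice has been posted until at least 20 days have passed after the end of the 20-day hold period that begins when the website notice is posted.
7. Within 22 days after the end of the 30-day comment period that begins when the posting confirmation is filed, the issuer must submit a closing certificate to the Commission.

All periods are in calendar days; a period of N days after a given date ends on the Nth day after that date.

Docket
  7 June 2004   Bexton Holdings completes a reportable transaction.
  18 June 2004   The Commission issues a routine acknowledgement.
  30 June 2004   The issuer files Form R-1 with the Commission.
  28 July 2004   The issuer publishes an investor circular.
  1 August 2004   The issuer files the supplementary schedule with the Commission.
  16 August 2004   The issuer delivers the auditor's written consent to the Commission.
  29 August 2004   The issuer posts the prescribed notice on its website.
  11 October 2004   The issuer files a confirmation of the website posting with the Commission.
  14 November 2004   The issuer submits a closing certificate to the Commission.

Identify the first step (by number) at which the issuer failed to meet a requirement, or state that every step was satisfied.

Step 1

(1) due by 7 June 2004 + 19 days = 26 June 2004; not done until 30 June 2004, 4 days after the deadline.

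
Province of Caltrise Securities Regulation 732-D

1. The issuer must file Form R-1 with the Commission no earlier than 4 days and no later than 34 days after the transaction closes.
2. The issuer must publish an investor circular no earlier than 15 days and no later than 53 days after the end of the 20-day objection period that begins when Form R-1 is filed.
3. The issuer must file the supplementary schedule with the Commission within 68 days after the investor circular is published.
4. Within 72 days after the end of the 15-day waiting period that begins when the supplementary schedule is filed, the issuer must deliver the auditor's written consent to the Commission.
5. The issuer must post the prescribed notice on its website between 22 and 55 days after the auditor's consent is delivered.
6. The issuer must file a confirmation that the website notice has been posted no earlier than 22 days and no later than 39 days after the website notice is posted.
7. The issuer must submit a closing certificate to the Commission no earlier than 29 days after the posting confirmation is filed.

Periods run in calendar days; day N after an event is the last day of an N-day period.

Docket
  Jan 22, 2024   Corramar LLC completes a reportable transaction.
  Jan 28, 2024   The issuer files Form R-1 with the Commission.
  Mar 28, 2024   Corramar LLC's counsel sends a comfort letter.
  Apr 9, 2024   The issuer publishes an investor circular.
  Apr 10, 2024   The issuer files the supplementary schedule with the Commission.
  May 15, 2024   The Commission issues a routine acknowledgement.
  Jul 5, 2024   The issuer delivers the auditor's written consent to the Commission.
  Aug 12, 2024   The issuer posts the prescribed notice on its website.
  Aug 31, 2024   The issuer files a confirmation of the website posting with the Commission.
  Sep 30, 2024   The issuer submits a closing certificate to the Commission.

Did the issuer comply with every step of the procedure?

Step 1: the window is 4–34 days after Jan 22, 2024 (when the transaction closes), so Jan 26, 2024 through Feb 25, 2024; Jan 28, 2024 falls inside that range.
Step 2: the window is 15–53 days after Feb 17, 2024 (end of the 20-day objection period, which began when Form R-1 is filed on Jan 28, 2024), so Mar 3, 2024 through Apr 10, 2024; Apr 9, 2024 falls inside that range.
Step 3: 68 days after Apr 9, 2024 (when the investor circular is published) is Jun 16, 2024; Apr 10, 2024 is within that limit.
Step 4: 72 days after Apr 25, 2024 (end of the 15-day waiting period, which began when the supplementary schedule is filed on Apr 10, 2024) is Jul 6, 2024; completed Jul 5, 2024, before the deadline.
Step 5: the window is 22–55 days after Jul 5, 2024 (when the auditor's consent is delivered), so Jul 27, 2024 through Aug 29, 2024; done Aug 12, 2024, which is between those dates.
Step 6: the window is 22–39 days after Aug 12, 2024 (when the website notice is posted), so Sep 3, 2024 through Sep 20, 2024; done Aug 31, 2024 — 3 days before the window opened.
Later steps need not be reached.

No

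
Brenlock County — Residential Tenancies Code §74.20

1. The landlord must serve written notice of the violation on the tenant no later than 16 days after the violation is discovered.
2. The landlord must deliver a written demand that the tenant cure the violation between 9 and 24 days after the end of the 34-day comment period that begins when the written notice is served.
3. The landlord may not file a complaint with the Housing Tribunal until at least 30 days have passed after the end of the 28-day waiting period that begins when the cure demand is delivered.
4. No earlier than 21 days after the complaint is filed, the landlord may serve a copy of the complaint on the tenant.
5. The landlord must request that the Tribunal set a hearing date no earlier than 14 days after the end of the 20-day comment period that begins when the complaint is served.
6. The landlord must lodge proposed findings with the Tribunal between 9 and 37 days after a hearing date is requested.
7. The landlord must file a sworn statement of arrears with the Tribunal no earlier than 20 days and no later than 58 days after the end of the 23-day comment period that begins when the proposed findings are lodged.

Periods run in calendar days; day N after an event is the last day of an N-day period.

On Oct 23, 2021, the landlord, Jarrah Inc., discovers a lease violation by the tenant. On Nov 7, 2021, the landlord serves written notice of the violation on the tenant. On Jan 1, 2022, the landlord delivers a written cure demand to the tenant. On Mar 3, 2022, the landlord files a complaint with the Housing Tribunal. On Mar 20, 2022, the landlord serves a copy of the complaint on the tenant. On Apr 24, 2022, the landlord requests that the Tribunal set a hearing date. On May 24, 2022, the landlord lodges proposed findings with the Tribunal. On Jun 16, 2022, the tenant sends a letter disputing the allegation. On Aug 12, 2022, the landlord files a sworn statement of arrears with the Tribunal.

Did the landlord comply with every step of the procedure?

No

Step 1: 16 days after Oct 23, 2021 (when the violation is discovered) is Nov 8, 2021; done Nov 7, 2021 — timely.
Step 2: the window is 9–24 days after Dec 11, 2021 (end of the 34-day comment period, which began when the written notice is served on Nov 7, 2021), so Dec 20, 2021 through Jan 4, 2022; done Jan 1, 2022, which is between those dates.
Step 3: the earliest permitted date is 30 days after Jan 29, 2022 (end of the 28-day waiting period, which began when the cure demand is delivered on Jan 1, 2022), i.e. Feb 28, 2022; done Mar 3, 2022 — permitted.
Step 4: the earliest permitted date is 21 days after Mar 3, 2022 (when the complaint is filed), i.e. Mar 24, 2022; done Mar 20, 2022 — 4 days too early.
No need to go further; step 4 was not satisfied.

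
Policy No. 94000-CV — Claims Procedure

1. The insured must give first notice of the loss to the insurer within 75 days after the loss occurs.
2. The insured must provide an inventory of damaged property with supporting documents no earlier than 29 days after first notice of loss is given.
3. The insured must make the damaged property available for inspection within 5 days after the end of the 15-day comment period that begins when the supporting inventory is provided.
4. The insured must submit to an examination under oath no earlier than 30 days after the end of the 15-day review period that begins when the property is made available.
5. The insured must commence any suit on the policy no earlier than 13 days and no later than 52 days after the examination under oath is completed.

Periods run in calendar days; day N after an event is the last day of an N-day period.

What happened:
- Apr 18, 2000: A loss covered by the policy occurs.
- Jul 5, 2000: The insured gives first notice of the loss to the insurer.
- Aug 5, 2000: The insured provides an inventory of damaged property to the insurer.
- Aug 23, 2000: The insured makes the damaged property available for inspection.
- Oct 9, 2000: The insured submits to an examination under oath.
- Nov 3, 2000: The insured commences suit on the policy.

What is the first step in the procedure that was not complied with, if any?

(1) due by Apr 18, 2000 + 75 days = Jul 2, 2000; done Jul 5, 2000 — 3 days late.

Step 1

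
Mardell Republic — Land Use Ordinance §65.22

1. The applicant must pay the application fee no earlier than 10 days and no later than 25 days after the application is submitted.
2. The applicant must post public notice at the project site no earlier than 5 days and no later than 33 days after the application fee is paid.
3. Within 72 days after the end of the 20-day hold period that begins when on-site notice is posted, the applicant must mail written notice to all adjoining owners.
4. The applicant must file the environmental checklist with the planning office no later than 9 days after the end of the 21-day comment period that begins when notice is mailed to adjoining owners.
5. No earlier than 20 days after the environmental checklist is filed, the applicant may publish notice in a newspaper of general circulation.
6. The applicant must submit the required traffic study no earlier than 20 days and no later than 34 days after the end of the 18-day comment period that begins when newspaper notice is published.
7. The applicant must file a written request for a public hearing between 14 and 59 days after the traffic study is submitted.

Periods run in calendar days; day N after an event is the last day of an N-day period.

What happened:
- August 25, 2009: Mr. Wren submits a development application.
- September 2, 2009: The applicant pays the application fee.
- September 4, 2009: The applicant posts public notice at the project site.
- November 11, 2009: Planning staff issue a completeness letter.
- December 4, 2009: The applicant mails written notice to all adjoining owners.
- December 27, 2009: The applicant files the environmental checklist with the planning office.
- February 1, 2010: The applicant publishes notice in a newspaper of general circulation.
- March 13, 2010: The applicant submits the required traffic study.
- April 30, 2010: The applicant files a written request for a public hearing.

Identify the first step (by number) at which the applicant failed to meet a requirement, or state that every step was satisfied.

(1) the permitted window runs from August 25, 2009 + 10 = September 4, 2009 to August 25, 2009 + 25 = September 19, 2009; September 2, 2009 is 2 days too early.

Step 1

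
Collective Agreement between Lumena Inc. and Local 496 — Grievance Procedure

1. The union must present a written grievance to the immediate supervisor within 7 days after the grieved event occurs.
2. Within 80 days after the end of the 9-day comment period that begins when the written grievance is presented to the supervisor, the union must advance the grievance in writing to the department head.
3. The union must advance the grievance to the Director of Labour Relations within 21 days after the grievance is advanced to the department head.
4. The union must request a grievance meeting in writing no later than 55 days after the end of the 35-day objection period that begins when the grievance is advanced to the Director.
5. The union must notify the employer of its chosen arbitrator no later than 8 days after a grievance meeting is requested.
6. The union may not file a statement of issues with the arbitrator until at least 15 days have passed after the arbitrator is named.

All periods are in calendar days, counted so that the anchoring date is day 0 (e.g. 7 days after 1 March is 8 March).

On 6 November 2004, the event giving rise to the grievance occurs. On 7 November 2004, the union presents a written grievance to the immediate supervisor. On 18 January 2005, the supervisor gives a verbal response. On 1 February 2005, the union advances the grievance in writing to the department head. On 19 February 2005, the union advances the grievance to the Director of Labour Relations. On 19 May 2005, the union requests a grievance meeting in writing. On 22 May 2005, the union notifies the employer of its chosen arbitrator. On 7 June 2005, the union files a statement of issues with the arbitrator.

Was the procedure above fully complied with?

(1) due by 6 November 2004 + 7 days = 13 November 2004; completed 7 November 2004, before the deadline.
(2) due by 16 November 2004 + 80 days = 4 February 2005; completed 1 February 2005, before the deadline.
(3) due by 1 February 2005 + 21 days = 22 February 2005; done 19 February 2005 — timely.
(4) due by 26 March 2005 + 55 days = 20 May 2005; done 19 May 2005 — timely.
(5) due by 19 May 2005 + 8 days = 27 May 2005; done 22 May 2005 — timely.
(6) permitted from 22 May 2005 + 15 days = 6 June 2005 onward; done 7 June 2005 — permitted.

Yes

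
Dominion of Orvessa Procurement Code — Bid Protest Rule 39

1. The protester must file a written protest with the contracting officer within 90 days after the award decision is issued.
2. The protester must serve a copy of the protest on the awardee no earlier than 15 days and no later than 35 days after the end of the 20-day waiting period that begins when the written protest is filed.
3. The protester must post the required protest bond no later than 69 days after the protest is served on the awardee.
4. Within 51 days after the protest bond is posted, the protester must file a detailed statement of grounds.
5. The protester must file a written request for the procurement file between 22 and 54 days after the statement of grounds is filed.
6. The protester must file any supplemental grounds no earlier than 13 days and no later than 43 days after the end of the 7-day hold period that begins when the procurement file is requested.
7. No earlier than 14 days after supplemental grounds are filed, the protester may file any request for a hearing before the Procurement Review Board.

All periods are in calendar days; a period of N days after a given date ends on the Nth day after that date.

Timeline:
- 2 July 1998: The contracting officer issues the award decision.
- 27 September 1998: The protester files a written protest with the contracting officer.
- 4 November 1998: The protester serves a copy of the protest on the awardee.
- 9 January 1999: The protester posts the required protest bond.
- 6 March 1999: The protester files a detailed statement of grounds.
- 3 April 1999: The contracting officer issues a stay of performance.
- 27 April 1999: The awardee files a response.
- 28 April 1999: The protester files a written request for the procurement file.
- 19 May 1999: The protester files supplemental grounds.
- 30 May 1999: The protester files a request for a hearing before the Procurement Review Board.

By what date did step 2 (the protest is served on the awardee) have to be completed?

21 November 1998

The written protest is filed on 27 September 1998; the 20-day waiting period therefore ends 17 October 1998, and step 2 runs from that date. The window is 15–35 days after 17 October 1998; it closes on 21 November 1998.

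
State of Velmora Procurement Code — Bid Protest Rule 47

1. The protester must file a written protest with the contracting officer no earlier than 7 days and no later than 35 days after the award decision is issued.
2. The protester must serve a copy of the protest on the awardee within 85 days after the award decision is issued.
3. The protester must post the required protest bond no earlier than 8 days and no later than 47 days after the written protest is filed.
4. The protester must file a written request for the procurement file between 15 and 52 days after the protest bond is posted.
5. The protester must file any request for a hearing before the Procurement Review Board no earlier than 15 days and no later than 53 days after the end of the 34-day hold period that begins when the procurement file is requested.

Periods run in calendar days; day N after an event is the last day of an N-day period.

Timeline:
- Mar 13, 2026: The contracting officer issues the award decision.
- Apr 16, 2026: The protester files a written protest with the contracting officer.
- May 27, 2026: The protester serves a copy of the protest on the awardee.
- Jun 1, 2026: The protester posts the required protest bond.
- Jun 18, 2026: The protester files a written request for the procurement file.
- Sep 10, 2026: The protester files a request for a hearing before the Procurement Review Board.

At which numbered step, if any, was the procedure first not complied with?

Step 1: the window is 7–35 days after Mar 13, 2026 (when the award decision is issued), so Mar 20, 2026 through Apr 17, 2026; Apr 16, 2026 falls inside that range.
Step 2: 85 days after Mar 13, 2026 (when the award decision is issued) is Jun 6, 2026; completed May 27, 2026, before the deadline.
Step 3: the window is 8–47 days after Apr 16, 2026 (when the written protest is filed), so Apr 24, 2026 through Jun 2, 2026; done Jun 1, 2026 — within the window.
Step 4: the window is 15–52 days after Jun 1, 2026 (when the protest bond is posted), so Jun 16, 2026 through Jul 23, 2026; done Jun 18, 2026 — within the window.
Step 5: the window is 15–53 days after Jul 22, 2026 (end of the 34-day hold period, which began when the procurement file is requested on Jun 18, 2026), so Aug 6, 2026 through Sep 13, 2026; done Sep 10, 2026, which is between those dates.

None — every step was satisfied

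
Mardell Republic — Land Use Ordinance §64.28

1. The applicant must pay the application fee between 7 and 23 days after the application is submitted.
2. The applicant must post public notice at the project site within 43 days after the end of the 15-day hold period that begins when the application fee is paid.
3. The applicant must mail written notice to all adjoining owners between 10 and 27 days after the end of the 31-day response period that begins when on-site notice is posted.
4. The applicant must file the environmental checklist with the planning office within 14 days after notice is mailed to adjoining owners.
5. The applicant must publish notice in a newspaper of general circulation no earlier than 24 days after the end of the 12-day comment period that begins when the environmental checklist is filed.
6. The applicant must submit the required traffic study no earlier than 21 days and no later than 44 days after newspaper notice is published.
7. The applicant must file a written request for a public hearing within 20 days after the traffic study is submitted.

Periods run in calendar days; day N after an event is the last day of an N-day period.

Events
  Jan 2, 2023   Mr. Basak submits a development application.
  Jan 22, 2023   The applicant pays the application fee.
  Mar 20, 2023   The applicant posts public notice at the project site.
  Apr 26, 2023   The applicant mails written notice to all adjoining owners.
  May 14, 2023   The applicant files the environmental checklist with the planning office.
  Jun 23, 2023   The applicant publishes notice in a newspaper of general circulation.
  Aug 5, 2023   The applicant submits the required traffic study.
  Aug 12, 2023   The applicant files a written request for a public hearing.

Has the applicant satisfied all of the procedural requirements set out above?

Step 1 — 7 and 23 days from Jan 2, 2023 (when the application is submitted) are Jan 9, 2023 and Jan 25, 2023 respectively; Jan 22, 2023 falls inside that range.
Step 2 — counting 43 days from Feb 6, 2023 (end of the 15-day hold period, which began when the application fee is paid on Jan 22, 2023) gives a deadline of Mar 21, 2023; done Mar 20, 2023 — timely.
Step 3 — 10 and 27 days from Apr 20, 2023 (end of the 31-day response period, which began when on-site notice is posted on Mar 20, 2023) are Apr 30, 2023 and May 17, 2023 respectively; done Apr 26, 2023 — 4 days before the window opened.

No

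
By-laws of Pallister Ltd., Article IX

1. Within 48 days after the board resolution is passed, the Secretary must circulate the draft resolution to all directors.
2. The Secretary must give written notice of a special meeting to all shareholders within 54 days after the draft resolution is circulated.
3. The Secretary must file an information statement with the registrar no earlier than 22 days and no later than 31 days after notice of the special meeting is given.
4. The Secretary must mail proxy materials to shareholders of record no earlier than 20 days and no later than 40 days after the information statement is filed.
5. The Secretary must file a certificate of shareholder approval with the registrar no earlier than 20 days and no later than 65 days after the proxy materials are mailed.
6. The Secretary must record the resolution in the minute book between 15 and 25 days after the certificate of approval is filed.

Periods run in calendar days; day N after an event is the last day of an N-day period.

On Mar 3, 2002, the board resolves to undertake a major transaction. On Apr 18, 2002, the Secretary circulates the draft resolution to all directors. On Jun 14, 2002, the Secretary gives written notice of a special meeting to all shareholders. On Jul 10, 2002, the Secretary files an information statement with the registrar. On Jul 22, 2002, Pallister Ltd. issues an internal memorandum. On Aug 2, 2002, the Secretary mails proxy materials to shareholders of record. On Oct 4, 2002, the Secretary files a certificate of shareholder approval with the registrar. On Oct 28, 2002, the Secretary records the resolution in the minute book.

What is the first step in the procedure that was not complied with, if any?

Step 1: 48 days after Mar 3, 2002 (when the board resolution is passed) is Apr 20, 2002; Apr 18, 2002 is within that limit.
Step 2: 54 days after Apr 18, 2002 (when the draft resolution is circulated) is Jun 11, 2002; done Jun 14, 2002 — 3 days late.

Step 2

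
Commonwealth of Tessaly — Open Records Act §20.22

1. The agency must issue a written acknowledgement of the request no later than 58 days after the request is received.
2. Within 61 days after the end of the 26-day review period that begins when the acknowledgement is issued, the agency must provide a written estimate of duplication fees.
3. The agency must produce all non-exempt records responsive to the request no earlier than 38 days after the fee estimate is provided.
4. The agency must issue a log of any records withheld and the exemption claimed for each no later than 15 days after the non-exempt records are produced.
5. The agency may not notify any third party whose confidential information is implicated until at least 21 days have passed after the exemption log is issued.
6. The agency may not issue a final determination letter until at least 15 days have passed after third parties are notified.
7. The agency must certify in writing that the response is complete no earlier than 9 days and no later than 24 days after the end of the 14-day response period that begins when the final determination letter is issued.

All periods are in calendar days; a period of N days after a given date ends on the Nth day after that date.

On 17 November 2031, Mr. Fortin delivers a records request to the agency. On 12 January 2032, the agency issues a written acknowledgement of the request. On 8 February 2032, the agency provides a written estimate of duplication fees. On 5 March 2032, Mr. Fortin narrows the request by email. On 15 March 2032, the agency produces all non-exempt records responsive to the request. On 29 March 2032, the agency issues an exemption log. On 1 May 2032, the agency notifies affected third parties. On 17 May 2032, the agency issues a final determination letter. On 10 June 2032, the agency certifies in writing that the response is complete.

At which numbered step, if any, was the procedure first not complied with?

(1) due by 17 November 2031 + 58 days = 14 January 2032; done 12 January 2032 — timely.
(2) due by 7 February 2032 + 61 days = 8 April 2032; 8 February 2032 is within that limit.
(3) permitted from 8 February 2032 + 38 days = 17 March 2032 onward; done 15 March 2032 — 2 days too early.
No need to go further; step 3 was not satisfied.

Step 3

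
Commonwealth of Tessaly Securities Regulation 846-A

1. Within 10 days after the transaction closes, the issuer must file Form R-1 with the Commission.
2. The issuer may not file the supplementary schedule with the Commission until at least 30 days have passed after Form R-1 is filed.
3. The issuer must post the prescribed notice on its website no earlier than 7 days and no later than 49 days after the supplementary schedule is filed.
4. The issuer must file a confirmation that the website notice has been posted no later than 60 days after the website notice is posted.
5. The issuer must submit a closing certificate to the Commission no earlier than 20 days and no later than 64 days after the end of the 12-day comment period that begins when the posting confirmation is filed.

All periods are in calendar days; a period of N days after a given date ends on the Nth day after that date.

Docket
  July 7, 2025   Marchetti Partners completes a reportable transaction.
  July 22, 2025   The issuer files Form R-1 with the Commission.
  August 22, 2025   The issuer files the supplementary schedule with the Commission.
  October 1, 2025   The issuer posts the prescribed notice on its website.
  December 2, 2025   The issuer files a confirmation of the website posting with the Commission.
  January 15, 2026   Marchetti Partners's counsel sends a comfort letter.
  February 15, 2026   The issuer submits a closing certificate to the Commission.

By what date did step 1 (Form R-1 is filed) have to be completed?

Step 1 runs from July 7, 2025, when the transaction closes. 10 days after July 7, 2025 is July 17, 2025.

July 17, 2025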